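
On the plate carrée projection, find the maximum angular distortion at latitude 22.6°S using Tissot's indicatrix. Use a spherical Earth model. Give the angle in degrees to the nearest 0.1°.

In the plate carrée (x = Rλ, y = Rφ), meridians are true-scale (h = 1) and parallels are stretched by k = sec φ.
At 22.6°: h = 1.000, k = 1.083; principal scales a = 1.083, b = 1.000.
sin(ω/2) = (a − b)/(a + b) = 0.08318/2.083 = 0.03993, so ω = 2 arcsin(0.03993) ≈ 4.6°.

4.6°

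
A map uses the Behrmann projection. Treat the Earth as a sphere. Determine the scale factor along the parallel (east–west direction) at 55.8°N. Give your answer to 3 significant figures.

Behrmann is a cylindrical equal-area projection with standard parallels at ±30°. A cylindrical equal-area projection with standard parallel φ₀ has meridian scale h = cos φ / cos φ₀ and parallel scale k = cos φ₀ / cos φ (so areas are preserved, h·k = 1).
k = cos 30° / cos 55.8° = 0.8660/0.5621 = 1.541.

1.54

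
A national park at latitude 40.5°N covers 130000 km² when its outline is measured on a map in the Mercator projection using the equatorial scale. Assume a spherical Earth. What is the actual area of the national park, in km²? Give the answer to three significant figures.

The Mercator projection is conformal; its linear scale factor is the same in every direction and equals sec φ = 1/cos φ.
Areal scale = k² = sec²φ = 1/cos²(40.5°) = 1/0.7604² = 1.729.
True area = apparent / (areal scale) = 130000 / 1.729 ≈ 75200 km².

75200 km²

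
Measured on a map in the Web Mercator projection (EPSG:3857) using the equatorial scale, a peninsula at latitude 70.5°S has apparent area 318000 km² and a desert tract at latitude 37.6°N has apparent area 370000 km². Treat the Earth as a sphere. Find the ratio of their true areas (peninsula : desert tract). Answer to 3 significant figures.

0.153

Mercator's areal exaggeration is sec²φ; hence true area = (apparent area) · cos²φ.
True area of peninsula: 318000 × cos²(70.5°) = 318000 × 0.1114 = 35430 km².
True area of desert tract: 370000 × cos²(37.6°) = 370000 × 0.6277 = 232300 km².
Ratio = 35430 / 232300 ≈ 0.153.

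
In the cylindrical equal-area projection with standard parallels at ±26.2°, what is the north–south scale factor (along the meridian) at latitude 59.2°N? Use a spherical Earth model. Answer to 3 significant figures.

0.571

For cylindrical equal-area with standard parallel φ₀, h = cos φ / cos φ₀ and k = cos φ₀ / cos φ, so h·k = 1.
h = cos 59.2° / cos 26.2° = 0.5120/0.8973 = 0.5707.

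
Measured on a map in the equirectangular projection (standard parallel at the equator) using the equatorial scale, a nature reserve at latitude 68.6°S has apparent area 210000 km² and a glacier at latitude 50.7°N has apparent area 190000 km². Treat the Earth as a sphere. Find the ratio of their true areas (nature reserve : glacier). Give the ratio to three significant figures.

0.637

On the plate carrée, areal scale = h·k = 1 × sec φ, so true area = apparent × cos φ.
True area of nature reserve: 210000 × cos(68.6°) = 210000 × 0.3649 = 76620 km².
True area of glacier: 190000 × cos(50.7°) = 190000 × 0.6334 = 120300 km².
Ratio = 76620 / 120300 ≈ 0.637.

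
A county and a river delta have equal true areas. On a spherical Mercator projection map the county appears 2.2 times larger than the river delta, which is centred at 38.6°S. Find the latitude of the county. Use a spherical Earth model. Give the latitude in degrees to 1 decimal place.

Mercator areal scale is sec²φ, so apparent-area ratio = sec²φ₁ / sec²φ₂ = cos²φ₂ / cos²φ₁.
cos²φ₂ / cos²φ₁ = 2.2  ⇒  cos φ₁ = cos 38.6° / √2.2 = 0.7815/1.483 = 0.5269.
φ₁ = arccos(0.5269) ≈ 58.2°.

58.2°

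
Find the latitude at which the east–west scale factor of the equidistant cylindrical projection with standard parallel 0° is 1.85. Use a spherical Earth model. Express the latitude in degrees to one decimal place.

57.3°

Plate carrée: h = 1, k = sec φ along parallels.
sec φ = 1.85  ⇒  cos φ = 0.5405  ⇒  φ ≈ 57.3°.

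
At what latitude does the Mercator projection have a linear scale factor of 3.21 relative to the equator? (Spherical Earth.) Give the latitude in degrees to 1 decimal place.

71.8°

Mercator scale is k = sec φ = 1/cos φ.
1/cos φ = 3.21  ⇒  cos φ = 0.3115  ⇒  φ = arccos(0.3115) ≈ 71.8°.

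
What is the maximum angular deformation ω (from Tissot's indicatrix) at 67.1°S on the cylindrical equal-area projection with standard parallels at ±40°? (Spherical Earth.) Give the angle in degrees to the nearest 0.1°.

A cylindrical equal-area projection with standard parallel φ₀ has meridian scale h = cos φ / cos φ₀ and parallel scale k = cos φ₀ / cos φ (so areas are preserved, h·k = 1).
At 67.1°: h = 0.5080, k = 1.969; principal scales a = 1.969, b = 0.5080.
sin(ω/2) = (a − b)/(a + b) = 1.461/2.477 = 0.5898, so ω = 2 arcsin(0.5898) ≈ 72.3°.

72.3°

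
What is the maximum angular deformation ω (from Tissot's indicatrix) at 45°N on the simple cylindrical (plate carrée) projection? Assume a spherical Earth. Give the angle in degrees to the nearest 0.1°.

19.8°

For the equirectangular projection with φ₀ = 0 (plate carrée), h = 1 along meridians and k = sec φ along parallels.
At 45°: h = 1.000, k = 1.414; principal scales a = 1.414, b = 1.000.
sin(ω/2) = (a − b)/(a + b) = 0.4142/2.414 = 0.1716, so ω = 2 arcsin(0.1716) ≈ 19.8°.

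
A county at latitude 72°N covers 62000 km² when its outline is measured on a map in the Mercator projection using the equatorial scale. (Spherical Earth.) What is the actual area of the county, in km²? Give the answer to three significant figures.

5920 km²

For Mercator, h = k = sec φ (a conformal cylindrical projection has a single point scale, 1/cos φ).
Areal scale = k² = sec²φ = 1/cos²(72°) = 1/0.3090² = 10.47.
True area = apparent / (areal scale) = 62000 / 10.47 ≈ 5920 km².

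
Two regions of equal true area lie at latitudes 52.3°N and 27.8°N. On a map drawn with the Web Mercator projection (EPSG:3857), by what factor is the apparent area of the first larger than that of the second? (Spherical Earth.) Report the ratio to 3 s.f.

Mercator is conformal with k = sec φ, so areal scale = k² = sec²φ.
At 52.3°: sec²(52.3°) = 1/0.6115² = 2.674.
At 27.8°: sec²(27.8°) = 1/0.8846² = 1.278.
Ratio = 2.674/1.278 = cos²(27.8°)/cos²(52.3°) ≈ 2.09.

2.09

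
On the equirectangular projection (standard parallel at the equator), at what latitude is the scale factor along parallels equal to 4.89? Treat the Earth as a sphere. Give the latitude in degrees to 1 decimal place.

Plate carrée: h = 1, k = sec φ along parallels.
sec φ = 4.89  ⇒  cos φ = 0.2045  ⇒  φ ≈ 78.2°.

78.2°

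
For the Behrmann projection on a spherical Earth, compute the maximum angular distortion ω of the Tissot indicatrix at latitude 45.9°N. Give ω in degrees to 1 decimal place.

24.9°

Behrmann is a cylindrical equal-area projection with standard parallels at ±30°. For cylindrical equal-area with standard parallel φ₀, h = cos φ / cos φ₀ and k = cos φ₀ / cos φ, so h·k = 1.
At 45.9°: h = 0.8036, k = 1.244; principal scales a = 1.244, b = 0.8036.
sin(ω/2) = (a − b)/(a + b) = 0.4409/2.048 = 0.2153, so ω = 2 arcsin(0.2153) ≈ 24.9°.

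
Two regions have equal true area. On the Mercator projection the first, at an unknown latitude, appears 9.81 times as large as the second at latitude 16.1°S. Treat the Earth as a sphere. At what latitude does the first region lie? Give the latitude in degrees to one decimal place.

On Mercator, (apparent₁)/(apparent₂) = sec²φ₁ / sec²φ₂ when true areas are equal.
cos²φ₂ / cos²φ₁ = 9.81  ⇒  cos φ₁ = cos 16.1° / √9.81 = 0.9608/3.132 = 0.3068.
φ₁ = arccos(0.3068) ≈ 72.1°.

72.1°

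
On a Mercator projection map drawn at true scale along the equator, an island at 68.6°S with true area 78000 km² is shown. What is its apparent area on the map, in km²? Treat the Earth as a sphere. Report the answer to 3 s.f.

586000 km²

The Mercator projection is conformal; its linear scale factor is the same in every direction and equals sec φ = 1/cos φ.
Areal scale = k² = sec²φ = 1/cos²(68.6°) = 1/0.3649² = 7.511.
Apparent area = 78000 × 7.511 ≈ 586000 km².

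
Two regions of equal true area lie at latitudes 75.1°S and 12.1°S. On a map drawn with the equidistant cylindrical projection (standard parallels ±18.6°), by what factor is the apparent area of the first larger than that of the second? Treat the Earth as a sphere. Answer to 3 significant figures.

3.80

In the equirectangular projection with standard parallel φ₀ = 18.6° (x = Rλ cos φ₀, y = Rφ), meridians are true-scale (h = 1) and the parallel scale is k = cos φ₀ / cos φ.
Areal scale at 75.1°: h·k = 1.000 × 3.686 = 3.686.
Areal scale at 12.1°: h·k = 1.000 × 0.9693 = 0.9693.
Ratio = 3.686/0.9693 ≈ 3.80.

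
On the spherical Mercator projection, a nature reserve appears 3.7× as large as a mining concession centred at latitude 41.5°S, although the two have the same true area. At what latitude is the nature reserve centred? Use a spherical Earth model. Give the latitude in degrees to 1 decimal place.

67.1°

On Mercator, (apparent₁)/(apparent₂) = sec²φ₁ / sec²φ₂ when true areas are equal.
cos²φ₂ / cos²φ₁ = 3.7  ⇒  cos φ₁ = cos 41.5° / √3.7 = 0.7490/1.924 = 0.3894.
φ₁ = arccos(0.3894) ≈ 67.1°.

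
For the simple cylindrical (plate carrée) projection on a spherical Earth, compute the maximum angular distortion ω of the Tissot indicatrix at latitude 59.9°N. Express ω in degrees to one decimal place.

In the plate carrée (x = Rλ, y = Rφ), meridians are true-scale (h = 1) and parallels are stretched by k = sec φ.
At 59.9°: h = 1.000, k = 1.994; principal scales a = 1.994, b = 1.000.
sin(ω/2) = (a − b)/(a + b) = 0.9940/2.994 = 0.3320, so ω = 2 arcsin(0.3320) ≈ 38.8°.

38.8°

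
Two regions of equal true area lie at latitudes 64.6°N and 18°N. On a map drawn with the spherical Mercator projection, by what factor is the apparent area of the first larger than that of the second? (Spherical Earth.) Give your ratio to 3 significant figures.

Mercator areal scale is sec²φ.
At 64.6°: sec²(64.6°) = 1/0.4289² = 5.435.
At 18°: sec²(18°) = 1/0.9511² = 1.106.
Ratio = 5.435/1.106 = cos²(18°)/cos²(64.6°) ≈ 4.92.

4.92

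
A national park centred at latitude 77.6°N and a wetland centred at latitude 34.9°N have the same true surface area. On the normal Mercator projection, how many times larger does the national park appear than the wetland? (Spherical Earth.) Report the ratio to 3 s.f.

14.6

Mercator areal scale is sec²φ.
At 77.6°: sec²(77.6°) = 1/0.2147² = 21.69.
At 34.9°: sec²(34.9°) = 1/0.8202² = 1.487.
Ratio = 21.69/1.487 = cos²(34.9°)/cos²(77.6°) ≈ 14.6.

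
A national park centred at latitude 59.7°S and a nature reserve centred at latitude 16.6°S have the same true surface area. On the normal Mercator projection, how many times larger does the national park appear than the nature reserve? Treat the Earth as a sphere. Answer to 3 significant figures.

3.61

On Mercator, area is exaggerated by sec²φ = 1/cos²φ.
At 59.7°: sec²(59.7°) = 1/0.5045² = 3.929.
At 16.6°: sec²(16.6°) = 1/0.9583² = 1.089.
Ratio = 3.929/1.089 = cos²(16.6°)/cos²(59.7°) ≈ 3.61.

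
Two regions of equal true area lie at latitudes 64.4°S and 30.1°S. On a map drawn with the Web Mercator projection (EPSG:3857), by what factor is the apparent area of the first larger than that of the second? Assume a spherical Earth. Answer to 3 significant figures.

4.01

On Mercator, area is exaggerated by sec²φ = 1/cos²φ.
At 64.4°: sec²(64.4°) = 1/0.4321² = 5.356.
At 30.1°: sec²(30.1°) = 1/0.8652² = 1.336.
Ratio = 5.356/1.336 = cos²(30.1°)/cos²(64.4°) ≈ 4.01.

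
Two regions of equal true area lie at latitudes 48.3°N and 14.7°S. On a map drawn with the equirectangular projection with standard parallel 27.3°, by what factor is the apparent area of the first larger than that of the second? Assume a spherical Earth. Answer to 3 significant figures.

1.45

In the equirectangular projection with standard parallel φ₀ = 27.3° (x = Rλ cos φ₀, y = Rφ), meridians are true-scale (h = 1) and the parallel scale is k = cos φ₀ / cos φ.
Areal scale at 48.3°: h·k = 1.000 × 1.336 = 1.336.
Areal scale at 14.7°: h·k = 1.000 × 0.9187 = 0.9187.
Ratio = 1.336/0.9187 ≈ 1.45.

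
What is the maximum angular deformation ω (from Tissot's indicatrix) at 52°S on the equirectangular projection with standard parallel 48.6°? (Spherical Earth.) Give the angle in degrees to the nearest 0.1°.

4.1°

In the equirectangular projection with standard parallel φ₀ = 48.6° (x = Rλ cos φ₀, y = Rφ), meridians are true-scale (h = 1) and the parallel scale is k = cos φ₀ / cos φ.
At 52°: h = 1.000, k = 1.074; principal scales a = 1.074, b = 1.000.
sin(ω/2) = (a − b)/(a + b) = 0.07415/2.074 = 0.03575, so ω = 2 arcsin(0.03575) ≈ 4.1°.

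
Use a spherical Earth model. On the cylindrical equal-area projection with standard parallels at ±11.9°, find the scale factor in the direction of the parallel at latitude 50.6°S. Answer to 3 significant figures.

1.54

For cylindrical equal-area with standard parallel φ₀, h = cos φ / cos φ₀ and k = cos φ₀ / cos φ, so h·k = 1.
k = cos 11.9° / cos 50.6° = 0.9785/0.6347 = 1.542.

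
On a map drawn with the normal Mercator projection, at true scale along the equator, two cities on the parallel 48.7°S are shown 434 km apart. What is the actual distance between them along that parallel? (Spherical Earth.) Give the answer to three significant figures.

286 km

For Mercator, h = k = sec φ (a conformal cylindrical projection has a single point scale, 1/cos φ).
Along the parallel at 48.7°, map distances are exaggerated by k = sec 48.7° = 1.515.
True distance = 434 / 1.515 = 434 × cos 48.7° ≈ 286 km.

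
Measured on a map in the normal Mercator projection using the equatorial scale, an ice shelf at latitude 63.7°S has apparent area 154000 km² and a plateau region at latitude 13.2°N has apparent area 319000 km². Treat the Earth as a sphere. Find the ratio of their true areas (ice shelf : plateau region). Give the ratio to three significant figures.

0.1000

On Mercator the areal scale is sec²φ, so true area = apparent × cos²φ.
True area of ice shelf: 154000 × cos²(63.7°) = 154000 × 0.1963 = 30230 km².
True area of plateau region: 319000 × cos²(13.2°) = 319000 × 0.9479 = 302400 km².
Ratio = 30230 / 302400 ≈ 0.1000.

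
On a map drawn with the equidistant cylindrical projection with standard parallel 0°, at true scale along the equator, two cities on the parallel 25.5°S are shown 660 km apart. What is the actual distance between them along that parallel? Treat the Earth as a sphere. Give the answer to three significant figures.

596 km

For the equirectangular projection with φ₀ = 0 (plate carrée), h = 1 along meridians and k = sec φ along parallels.
Along the parallel at 25.5°, map distances are exaggerated by k = sec 25.5° = 1.108.
True distance = 660 / 1.108 = 660 × cos 25.5° ≈ 596 km.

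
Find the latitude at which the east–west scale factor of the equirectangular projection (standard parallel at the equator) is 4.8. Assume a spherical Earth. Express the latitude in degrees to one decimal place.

Plate carrée: h = 1, k = sec φ along parallels.
sec φ = 4.8  ⇒  cos φ = 0.2083  ⇒  φ ≈ 78.0°.

78.0°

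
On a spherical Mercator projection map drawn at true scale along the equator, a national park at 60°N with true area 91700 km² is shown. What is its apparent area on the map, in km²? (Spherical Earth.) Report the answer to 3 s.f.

367000 km²

Mercator is conformal, so the point scale is isotropic: h = k = sec φ = 1/cos φ.
Areal scale = k² = sec²φ = 1/cos²(60°) = 1/0.5000² = 4.000.
Apparent area = 91700 × 4.000 ≈ 367000 km².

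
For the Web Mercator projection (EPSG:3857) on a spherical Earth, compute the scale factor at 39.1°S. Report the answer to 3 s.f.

1.29

For Mercator, h = k = sec φ (a conformal cylindrical projection has a single point scale, 1/cos φ).
k = 1/cos 39.1° = 1/0.7760 = 1.289.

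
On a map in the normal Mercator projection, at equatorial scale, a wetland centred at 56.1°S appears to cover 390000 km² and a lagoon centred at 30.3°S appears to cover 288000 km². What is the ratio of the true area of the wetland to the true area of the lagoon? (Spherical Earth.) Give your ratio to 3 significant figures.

Since Mercator area scale is 1/cos²φ, the true area equals the apparent area multiplied by cos²φ.
True area of wetland: 390000 × cos²(56.1°) = 390000 × 0.3111 = 121300 km².
True area of lagoon: 288000 × cos²(30.3°) = 288000 × 0.7455 = 214700 km².
Ratio = 121300 / 214700 ≈ 0.565.

0.565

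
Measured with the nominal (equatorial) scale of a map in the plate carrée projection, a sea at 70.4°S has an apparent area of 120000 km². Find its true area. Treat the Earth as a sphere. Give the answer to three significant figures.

In the plate carrée (x = Rλ, y = Rφ), meridians are true-scale (h = 1) and parallels are stretched by k = sec φ.
Areal scale = h·k = 1 × sec φ; at 70.4°, h = 1.000, k = 2.981, so h·k = 2.981.
True area = apparent / (areal scale) = 120000 / 2.981 ≈ 40300 km².

40300 km²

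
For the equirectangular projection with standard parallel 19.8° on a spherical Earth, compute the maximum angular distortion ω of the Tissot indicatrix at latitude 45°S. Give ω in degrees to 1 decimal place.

16.3°

With standard parallel φ₀ = 19.8°, the equirectangular projection gives x = Rλ cos φ₀, y = Rφ, so h = 1 and k = cos 19.8° / cos φ.
At 45°: h = 1.000, k = 1.331; principal scales a = 1.331, b = 1.000.
sin(ω/2) = (a − b)/(a + b) = 0.3306/2.331 = 0.1419, so ω = 2 arcsin(0.1419) ≈ 16.3°.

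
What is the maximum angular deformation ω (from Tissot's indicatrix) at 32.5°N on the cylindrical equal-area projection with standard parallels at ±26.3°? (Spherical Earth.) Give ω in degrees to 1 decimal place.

A cylindrical equal-area projection with standard parallel φ₀ has meridian scale h = cos φ / cos φ₀ and parallel scale k = cos φ₀ / cos φ (so areas are preserved, h·k = 1).
At 32.5°: h = 0.9408, k = 1.063; principal scales a = 1.063, b = 0.9408.
sin(ω/2) = (a − b)/(a + b) = 0.1222/2.004 = 0.06098, so ω = 2 arcsin(0.06098) ≈ 7.0°.

7.0°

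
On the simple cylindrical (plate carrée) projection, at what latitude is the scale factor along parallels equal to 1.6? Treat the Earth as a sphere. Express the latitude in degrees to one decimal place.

51.3°

Plate carrée: h = 1, k = sec φ along parallels.
sec φ = 1.6  ⇒  cos φ = 0.6250  ⇒  φ ≈ 51.3°.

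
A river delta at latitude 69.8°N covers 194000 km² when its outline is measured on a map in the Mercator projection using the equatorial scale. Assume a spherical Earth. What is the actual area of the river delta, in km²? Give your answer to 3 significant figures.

Mercator is conformal, so the point scale is isotropic: h = k = sec φ = 1/cos φ.
Areal scale = k² = sec²φ = 1/cos²(69.8°) = 1/0.3453² = 8.387.
True area = apparent / (areal scale) = 194000 / 8.387 ≈ 23100 km².

23100 km²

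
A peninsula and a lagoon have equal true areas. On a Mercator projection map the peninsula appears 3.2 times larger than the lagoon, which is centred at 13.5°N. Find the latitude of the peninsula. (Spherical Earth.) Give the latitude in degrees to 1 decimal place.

On Mercator, (apparent₁)/(apparent₂) = sec²φ₁ / sec²φ₂ when true areas are equal.
cos²φ₂ / cos²φ₁ = 3.2  ⇒  cos φ₁ = cos 13.5° / √3.2 = 0.9724/1.789 = 0.5436.
φ₁ = arccos(0.5436) ≈ 57.1°.

57.1°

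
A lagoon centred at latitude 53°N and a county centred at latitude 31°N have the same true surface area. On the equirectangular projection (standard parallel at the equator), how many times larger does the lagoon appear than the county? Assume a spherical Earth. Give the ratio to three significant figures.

1.42

In the plate carrée (x = Rλ, y = Rφ), meridians are true-scale (h = 1) and parallels are stretched by k = sec φ.
Areal scale at 53°: h·k = 1.000 × 1.662 = 1.662.
Areal scale at 31°: h·k = 1.000 × 1.167 = 1.167.
Ratio = 1.662/1.167 ≈ 1.42.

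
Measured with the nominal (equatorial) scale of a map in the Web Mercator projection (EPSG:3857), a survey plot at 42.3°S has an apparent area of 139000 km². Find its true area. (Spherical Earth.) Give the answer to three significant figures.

For Mercator, h = k = sec φ (a conformal cylindrical projection has a single point scale, 1/cos φ).
Areal scale = k² = sec²φ = 1/cos²(42.3°) = 1/0.7396² = 1.828.
True area = apparent / (areal scale) = 139000 / 1.828 ≈ 76000 km².

76000 km²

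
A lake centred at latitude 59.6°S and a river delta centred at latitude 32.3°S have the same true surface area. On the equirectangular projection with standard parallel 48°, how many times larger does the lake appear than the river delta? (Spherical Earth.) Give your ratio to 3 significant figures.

1.67

With standard parallel φ₀ = 48°, the equirectangular projection gives x = Rλ cos φ₀, y = Rφ, so h = 1 and k = cos 48° / cos φ.
Areal scale at 59.6°: h·k = 1.000 × 1.322 = 1.322.
Areal scale at 32.3°: h·k = 1.000 × 0.7916 = 0.7916.
Ratio = 1.322/0.7916 ≈ 1.67.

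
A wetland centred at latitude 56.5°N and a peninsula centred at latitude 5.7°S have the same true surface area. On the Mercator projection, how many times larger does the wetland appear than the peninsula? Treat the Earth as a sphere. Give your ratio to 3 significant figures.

3.25

Mercator is conformal with k = sec φ, so areal scale = k² = sec²φ.
At 56.5°: sec²(56.5°) = 1/0.5519² = 3.283.
At 5.7°: sec²(5.7°) = 1/0.9951² = 1.010.
Ratio = 3.283/1.010 = cos²(5.7°)/cos²(56.5°) ≈ 3.25.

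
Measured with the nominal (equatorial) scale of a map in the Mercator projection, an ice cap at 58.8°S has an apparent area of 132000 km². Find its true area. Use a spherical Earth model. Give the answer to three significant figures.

The Mercator projection is conformal; its linear scale factor is the same in every direction and equals sec φ = 1/cos φ.
Areal scale = k² = sec²φ = 1/cos²(58.8°) = 1/0.5180² = 3.726.
True area = apparent / (areal scale) = 132000 / 3.726 ≈ 35400 km².

35400 km²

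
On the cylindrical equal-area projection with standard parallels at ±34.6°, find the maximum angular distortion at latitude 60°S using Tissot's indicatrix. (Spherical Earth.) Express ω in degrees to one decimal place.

A cylindrical equal-area projection with standard parallel φ₀ has meridian scale h = cos φ / cos φ₀ and parallel scale k = cos φ₀ / cos φ (so areas are preserved, h·k = 1).
At 60°: h = 0.6074, k = 1.646; principal scales a = 1.646, b = 0.6074.
sin(ω/2) = (a − b)/(a + b) = 1.039/2.254 = 0.4609, so ω = 2 arcsin(0.4609) ≈ 54.9°.

54.9°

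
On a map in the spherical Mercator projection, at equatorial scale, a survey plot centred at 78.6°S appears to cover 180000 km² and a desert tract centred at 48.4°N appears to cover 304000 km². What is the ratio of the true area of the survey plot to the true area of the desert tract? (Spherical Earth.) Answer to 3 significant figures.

On Mercator the areal scale is sec²φ, so true area = apparent × cos²φ.
True area of survey plot: 180000 × cos²(78.6°) = 180000 × 0.03907 = 7032 km².
True area of desert tract: 304000 × cos²(48.4°) = 304000 × 0.4408 = 134000 km².
Ratio = 7032 / 134000 ≈ 0.0525.

0.0525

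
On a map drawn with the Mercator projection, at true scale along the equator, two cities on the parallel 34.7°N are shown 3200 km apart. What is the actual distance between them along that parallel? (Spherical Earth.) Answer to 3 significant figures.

2630 km

Mercator is conformal, so the point scale is isotropic: h = k = sec φ = 1/cos φ.
Along the parallel at 34.7°, map distances are exaggerated by k = sec 34.7° = 1.216.
True distance = 3200 / 1.216 = 3200 × cos 34.7° ≈ 2630 km.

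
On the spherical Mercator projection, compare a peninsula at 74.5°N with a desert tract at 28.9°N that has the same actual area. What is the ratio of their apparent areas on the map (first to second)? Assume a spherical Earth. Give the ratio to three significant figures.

Mercator areal scale is sec²φ.
At 74.5°: sec²(74.5°) = 1/0.2672² = 14.00.
At 28.9°: sec²(28.9°) = 1/0.8755² = 1.305.
Ratio = 14.00/1.305 = cos²(28.9°)/cos²(74.5°) ≈ 10.7.

10.7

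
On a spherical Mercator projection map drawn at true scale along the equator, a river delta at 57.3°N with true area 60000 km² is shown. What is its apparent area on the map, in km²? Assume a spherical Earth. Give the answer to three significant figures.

The Mercator projection is conformal; its linear scale factor is the same in every direction and equals sec φ = 1/cos φ.
Areal scale = k² = sec²φ = 1/cos²(57.3°) = 1/0.5402² = 3.426.
Apparent area = 60000 × 3.426 ≈ 206000 km².

206000 km²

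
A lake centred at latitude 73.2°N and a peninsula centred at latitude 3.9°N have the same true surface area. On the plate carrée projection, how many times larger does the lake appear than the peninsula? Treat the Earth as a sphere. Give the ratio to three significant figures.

For the equirectangular projection with φ₀ = 0 (plate carrée), h = 1 along meridians and k = sec φ along parallels.
Areal scale at 73.2°: h·k = 1.000 × 3.460 = 3.460.
Areal scale at 3.9°: h·k = 1.000 × 1.002 = 1.002.
Ratio = 3.460/1.002 ≈ 3.45.

3.45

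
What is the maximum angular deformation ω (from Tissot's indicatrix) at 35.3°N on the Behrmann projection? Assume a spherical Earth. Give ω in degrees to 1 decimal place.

6.8°

Behrmann is a cylindrical equal-area projection with standard parallels at ±30°. For cylindrical equal-area with standard parallel φ₀, h = cos φ / cos φ₀ and k = cos φ₀ / cos φ, so h·k = 1.
At 35.3°: h = 0.9424, k = 1.061; principal scales a = 1.061, b = 0.9424.
sin(ω/2) = (a − b)/(a + b) = 0.1187/2.004 = 0.05926, so ω = 2 arcsin(0.05926) ≈ 6.8°.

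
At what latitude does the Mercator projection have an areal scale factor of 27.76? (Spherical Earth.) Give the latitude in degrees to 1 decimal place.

79.1°

Mercator areal scale is sec²φ.
sec²φ = 27.76  ⇒  cos²φ = 0.03602  ⇒  cos φ = 0.1898.
φ = arccos(0.1898) ≈ 79.1°.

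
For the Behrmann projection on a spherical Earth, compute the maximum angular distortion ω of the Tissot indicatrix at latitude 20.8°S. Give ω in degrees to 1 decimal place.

Behrmann is a cylindrical equal-area projection with standard parallels at ±30°. For cylindrical equal-area with standard parallel φ₀, h = cos φ / cos φ₀ and k = cos φ₀ / cos φ, so h·k = 1.
At 20.8°: h = 1.079, k = 0.9264; principal scales a = 1.079, b = 0.9264.
sin(ω/2) = (a − b)/(a + b) = 0.1530/2.006 = 0.07630, so ω = 2 arcsin(0.07630) ≈ 8.8°.

8.8°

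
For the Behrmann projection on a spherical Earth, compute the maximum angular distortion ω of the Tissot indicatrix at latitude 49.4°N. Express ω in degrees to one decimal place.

32.3°

The Behrmann projection is cylindrical equal-area with φ₀ = 30°. Cylindrical equal-area (φ₀ = 30°): h = cos φ / cos 30° along meridians, k = cos 30° / cos φ along parallels; h·k = 1.
At 49.4°: h = 0.7514, k = 1.331; principal scales a = 1.331, b = 0.7514.
sin(ω/2) = (a − b)/(a + b) = 0.5793/2.082 = 0.2782, so ω = 2 arcsin(0.2782) ≈ 32.3°.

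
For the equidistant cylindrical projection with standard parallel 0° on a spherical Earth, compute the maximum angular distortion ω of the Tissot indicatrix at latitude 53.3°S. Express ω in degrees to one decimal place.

For the equirectangular projection with φ₀ = 0 (plate carrée), h = 1 along meridians and k = sec φ along parallels.
At 53.3°: h = 1.000, k = 1.673; principal scales a = 1.673, b = 1.000.
sin(ω/2) = (a − b)/(a + b) = 0.6733/2.673 = 0.2519, so ω = 2 arcsin(0.2519) ≈ 29.2°.

29.2°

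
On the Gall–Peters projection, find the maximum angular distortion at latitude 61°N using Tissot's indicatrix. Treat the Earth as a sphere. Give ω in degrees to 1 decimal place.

42.3°

The Gall–Peters projection is cylindrical equal-area with φ₀ = 45°. A cylindrical equal-area projection with standard parallel φ₀ has meridian scale h = cos φ / cos φ₀ and parallel scale k = cos φ₀ / cos φ (so areas are preserved, h·k = 1).
At 61°: h = 0.6856, k = 1.459; principal scales a = 1.459, b = 0.6856.
sin(ω/2) = (a − b)/(a + b) = 0.7729/2.144 = 0.3605, so ω = 2 arcsin(0.3605) ≈ 42.3°.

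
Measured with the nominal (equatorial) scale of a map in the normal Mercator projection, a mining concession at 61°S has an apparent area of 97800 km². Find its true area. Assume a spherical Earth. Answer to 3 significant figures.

23000 km²

The Mercator projection is conformal; its linear scale factor is the same in every direction and equals sec φ = 1/cos φ.
Areal scale = k² = sec²φ = 1/cos²(61°) = 1/0.4848² = 4.255.
True area = apparent / (areal scale) = 97800 / 4.255 ≈ 23000 km².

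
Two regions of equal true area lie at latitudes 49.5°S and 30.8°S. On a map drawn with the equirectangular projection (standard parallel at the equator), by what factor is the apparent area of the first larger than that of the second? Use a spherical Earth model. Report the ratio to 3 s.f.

In the plate carrée (x = Rλ, y = Rφ), meridians are true-scale (h = 1) and parallels are stretched by k = sec φ.
Areal scale at 49.5°: h·k = 1.000 × 1.540 = 1.540.
Areal scale at 30.8°: h·k = 1.000 × 1.164 = 1.164.
Ratio = 1.540/1.164 ≈ 1.32.

1.32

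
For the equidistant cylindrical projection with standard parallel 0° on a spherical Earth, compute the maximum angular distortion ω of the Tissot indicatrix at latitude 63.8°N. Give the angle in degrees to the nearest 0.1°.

45.6°

Plate carrée maps x = Rλ, y = Rφ. The meridian scale is h = 1 and the parallel scale is k = 1/cos φ = sec φ.
At 63.8°: h = 1.000, k = 2.265; principal scales a = 2.265, b = 1.000.
sin(ω/2) = (a − b)/(a + b) = 1.265/3.265 = 0.3874, so ω = 2 arcsin(0.3874) ≈ 45.6°.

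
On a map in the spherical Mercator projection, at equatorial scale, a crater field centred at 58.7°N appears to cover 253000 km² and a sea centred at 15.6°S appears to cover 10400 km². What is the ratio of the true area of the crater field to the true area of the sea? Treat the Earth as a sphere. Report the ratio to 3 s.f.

Since Mercator area scale is 1/cos²φ, the true area equals the apparent area multiplied by cos²φ.
True area of crater field: 253000 × cos²(58.7°) = 253000 × 0.2699 = 68280 km².
True area of sea: 10400 × cos²(15.6°) = 10400 × 0.9277 = 9648 km².
Ratio = 68280 / 9648 ≈ 7.08.

7.08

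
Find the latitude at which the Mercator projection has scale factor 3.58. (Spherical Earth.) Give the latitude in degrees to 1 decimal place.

Mercator scale is k = sec φ = 1/cos φ.
1/cos φ = 3.58  ⇒  cos φ = 0.2793  ⇒  φ = arccos(0.2793) ≈ 73.8°.

73.8°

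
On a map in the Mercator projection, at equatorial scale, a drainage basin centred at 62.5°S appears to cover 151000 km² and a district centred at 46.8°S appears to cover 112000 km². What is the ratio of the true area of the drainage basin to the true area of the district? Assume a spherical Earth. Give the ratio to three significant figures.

0.613

Since Mercator area scale is 1/cos²φ, the true area equals the apparent area multiplied by cos²φ.
True area of drainage basin: 151000 × cos²(62.5°) = 151000 × 0.2132 = 32190 km².
True area of district: 112000 × cos²(46.8°) = 112000 × 0.4686 = 52480 km².
Ratio = 32190 / 52480 ≈ 0.613.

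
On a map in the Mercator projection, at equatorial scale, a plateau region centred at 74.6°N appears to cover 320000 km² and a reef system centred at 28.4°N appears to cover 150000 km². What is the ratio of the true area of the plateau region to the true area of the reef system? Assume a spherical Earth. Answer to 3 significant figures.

On Mercator the areal scale is sec²φ, so true area = apparent × cos²φ.
True area of plateau region: 320000 × cos²(74.6°) = 320000 × 0.07052 = 22570 km².
True area of reef system: 150000 × cos²(28.4°) = 150000 × 0.7738 = 116100 km².
Ratio = 22570 / 116100 ≈ 0.194.

0.194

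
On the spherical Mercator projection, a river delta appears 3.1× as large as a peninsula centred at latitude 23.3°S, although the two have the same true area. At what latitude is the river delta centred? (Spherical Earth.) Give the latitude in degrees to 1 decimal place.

58.6°

For equal true areas on Mercator, apparent areas scale as sec²φ, so the ratio is cos²φ₂ / cos²φ₁.
cos²φ₂ / cos²φ₁ = 3.1  ⇒  cos φ₁ = cos 23.3° / √3.1 = 0.9184/1.761 = 0.5216.
φ₁ = arccos(0.5216) ≈ 58.6°.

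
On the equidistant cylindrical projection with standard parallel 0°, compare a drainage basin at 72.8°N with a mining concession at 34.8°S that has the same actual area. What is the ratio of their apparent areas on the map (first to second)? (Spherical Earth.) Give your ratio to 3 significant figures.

Plate carrée maps x = Rλ, y = Rφ. The meridian scale is h = 1 and the parallel scale is k = 1/cos φ = sec φ.
Areal scale at 72.8°: h·k = 1.000 × 3.382 = 3.382.
Areal scale at 34.8°: h·k = 1.000 × 1.218 = 1.218.
Ratio = 3.382/1.218 ≈ 2.78.

2.78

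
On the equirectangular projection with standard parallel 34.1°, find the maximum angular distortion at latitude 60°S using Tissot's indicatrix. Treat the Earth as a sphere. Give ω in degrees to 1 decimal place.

The equidistant cylindrical projection with φ₀ = 34.1° has h = 1 (meridians true) and k = cos φ₀ / cos φ along parallels.
At 60°: h = 1.000, k = 1.656; principal scales a = 1.656, b = 1.000.
sin(ω/2) = (a − b)/(a + b) = 0.6561/2.656 = 0.2470, so ω = 2 arcsin(0.2470) ≈ 28.6°.

28.6°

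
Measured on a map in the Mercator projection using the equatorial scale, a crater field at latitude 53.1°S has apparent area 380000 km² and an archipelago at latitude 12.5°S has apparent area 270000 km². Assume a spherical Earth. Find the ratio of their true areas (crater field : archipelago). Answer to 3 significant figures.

0.532

Mercator's areal exaggeration is sec²φ; hence true area = (apparent area) · cos²φ.
True area of crater field: 380000 × cos²(53.1°) = 380000 × 0.3605 = 137000 km².
True area of archipelago: 270000 × cos²(12.5°) = 270000 × 0.9532 = 257400 km².
Ratio = 137000 / 257400 ≈ 0.532.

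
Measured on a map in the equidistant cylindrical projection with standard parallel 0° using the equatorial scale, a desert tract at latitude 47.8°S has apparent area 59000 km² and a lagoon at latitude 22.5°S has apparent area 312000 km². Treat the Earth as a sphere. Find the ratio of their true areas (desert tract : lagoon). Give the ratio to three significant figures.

On the plate carrée, areal scale = h·k = 1 × sec φ, so true area = apparent × cos φ.
True area of desert tract: 59000 × cos(47.8°) = 59000 × 0.6717 = 39630 km².
True area of lagoon: 312000 × cos(22.5°) = 312000 × 0.9239 = 288300 km².
Ratio = 39630 / 288300 ≈ 0.137.

0.137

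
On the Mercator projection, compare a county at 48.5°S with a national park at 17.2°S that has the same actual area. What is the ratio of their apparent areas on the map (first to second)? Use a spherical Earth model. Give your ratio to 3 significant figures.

Mercator areal scale is sec²φ.
At 48.5°: sec²(48.5°) = 1/0.6626² = 2.278.
At 17.2°: sec²(17.2°) = 1/0.9553² = 1.096.
Ratio = 2.278/1.096 = cos²(17.2°)/cos²(48.5°) ≈ 2.08.

2.08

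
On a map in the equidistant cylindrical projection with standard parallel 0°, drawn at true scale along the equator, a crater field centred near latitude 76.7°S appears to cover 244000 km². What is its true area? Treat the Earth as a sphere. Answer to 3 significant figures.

For the equirectangular projection with φ₀ = 0 (plate carrée), h = 1 along meridians and k = sec φ along parallels.
Areal scale = h·k = 1 × sec φ; at 76.7°, h = 1.000, k = 4.347, so h·k = 4.347.
True area = apparent / (areal scale) = 244000 / 4.347 ≈ 56100 km².

56100 km²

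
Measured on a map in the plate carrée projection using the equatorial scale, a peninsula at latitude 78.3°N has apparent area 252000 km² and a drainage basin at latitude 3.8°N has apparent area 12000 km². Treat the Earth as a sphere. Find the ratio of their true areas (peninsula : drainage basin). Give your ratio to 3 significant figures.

Plate carrée has h = 1 and k = sec φ, giving areal scale sec φ; true area = (apparent area) · cos φ.
True area of peninsula: 252000 × cos(78.3°) = 252000 × 0.2028 = 51100 km².
True area of drainage basin: 12000 × cos(3.8°) = 12000 × 0.9978 = 11970 km².
Ratio = 51100 / 11970 ≈ 4.27.

4.27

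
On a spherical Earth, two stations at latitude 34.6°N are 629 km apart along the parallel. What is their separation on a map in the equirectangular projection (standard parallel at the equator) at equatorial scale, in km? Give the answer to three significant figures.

764 km

For the equirectangular projection with φ₀ = 0 (plate carrée), h = 1 along meridians and k = sec φ along parallels.
Along the parallel, k = sec 34.6° = 1/0.8231 = 1.215.
Map distance = 629 × 1.215 ≈ 764 km.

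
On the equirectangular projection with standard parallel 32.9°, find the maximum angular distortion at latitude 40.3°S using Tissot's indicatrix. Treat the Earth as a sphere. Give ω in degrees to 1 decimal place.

5.5°

With standard parallel φ₀ = 32.9°, the equirectangular projection gives x = Rλ cos φ₀, y = Rφ, so h = 1 and k = cos 32.9° / cos φ.
At 40.3°: h = 1.000, k = 1.101; principal scales a = 1.101, b = 1.000.
sin(ω/2) = (a − b)/(a + b) = 0.1009/2.101 = 0.04803, so ω = 2 arcsin(0.04803) ≈ 5.5°.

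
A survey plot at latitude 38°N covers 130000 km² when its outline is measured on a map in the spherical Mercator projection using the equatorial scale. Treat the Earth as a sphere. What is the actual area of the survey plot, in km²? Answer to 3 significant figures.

80700 km²

Mercator is conformal, so the point scale is isotropic: h = k = sec φ = 1/cos φ.
Areal scale = k² = sec²φ = 1/cos²(38°) = 1/0.7880² = 1.610.
True area = apparent / (areal scale) = 130000 / 1.610 ≈ 80700 km².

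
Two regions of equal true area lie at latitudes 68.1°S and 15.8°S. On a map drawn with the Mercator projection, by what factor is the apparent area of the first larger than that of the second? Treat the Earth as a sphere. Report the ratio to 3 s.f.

Mercator is conformal with k = sec φ, so areal scale = k² = sec²φ.
At 68.1°: sec²(68.1°) = 1/0.3730² = 7.188.
At 15.8°: sec²(15.8°) = 1/0.9622² = 1.080.
Ratio = 7.188/1.080 = cos²(15.8°)/cos²(68.1°) ≈ 6.66.

6.66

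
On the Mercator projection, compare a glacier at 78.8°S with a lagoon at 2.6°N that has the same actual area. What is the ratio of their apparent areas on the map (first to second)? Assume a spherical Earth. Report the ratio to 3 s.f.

26.5

Mercator is conformal with k = sec φ, so areal scale = k² = sec²φ.
At 78.8°: sec²(78.8°) = 1/0.1942² = 26.51.
At 2.6°: sec²(2.6°) = 1/0.9990² = 1.002.
Ratio = 26.51/1.002 = cos²(2.6°)/cos²(78.8°) ≈ 26.5.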